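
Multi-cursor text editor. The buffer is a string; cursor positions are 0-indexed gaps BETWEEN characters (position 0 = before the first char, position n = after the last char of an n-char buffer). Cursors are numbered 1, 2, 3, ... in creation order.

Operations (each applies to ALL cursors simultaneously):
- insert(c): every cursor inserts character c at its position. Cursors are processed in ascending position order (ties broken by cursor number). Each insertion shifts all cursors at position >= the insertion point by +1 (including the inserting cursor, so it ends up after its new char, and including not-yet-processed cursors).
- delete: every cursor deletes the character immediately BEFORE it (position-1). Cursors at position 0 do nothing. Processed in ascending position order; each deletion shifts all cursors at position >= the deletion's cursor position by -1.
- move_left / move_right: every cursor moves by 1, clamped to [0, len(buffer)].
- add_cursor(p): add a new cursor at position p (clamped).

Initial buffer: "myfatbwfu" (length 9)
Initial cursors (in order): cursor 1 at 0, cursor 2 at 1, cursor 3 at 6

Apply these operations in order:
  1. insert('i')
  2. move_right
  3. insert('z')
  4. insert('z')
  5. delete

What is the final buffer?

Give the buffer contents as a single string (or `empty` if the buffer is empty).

Answer: imziyzfatbiwzfu

Derivation:
After op 1 (insert('i')): buffer="imiyfatbiwfu" (len 12), cursors c1@1 c2@3 c3@9, authorship 1.2.....3...
After op 2 (move_right): buffer="imiyfatbiwfu" (len 12), cursors c1@2 c2@4 c3@10, authorship 1.2.....3...
After op 3 (insert('z')): buffer="imziyzfatbiwzfu" (len 15), cursors c1@3 c2@6 c3@13, authorship 1.12.2....3.3..
After op 4 (insert('z')): buffer="imzziyzzfatbiwzzfu" (len 18), cursors c1@4 c2@8 c3@16, authorship 1.112.22....3.33..
After op 5 (delete): buffer="imziyzfatbiwzfu" (len 15), cursors c1@3 c2@6 c3@13, authorship 1.12.2....3.3..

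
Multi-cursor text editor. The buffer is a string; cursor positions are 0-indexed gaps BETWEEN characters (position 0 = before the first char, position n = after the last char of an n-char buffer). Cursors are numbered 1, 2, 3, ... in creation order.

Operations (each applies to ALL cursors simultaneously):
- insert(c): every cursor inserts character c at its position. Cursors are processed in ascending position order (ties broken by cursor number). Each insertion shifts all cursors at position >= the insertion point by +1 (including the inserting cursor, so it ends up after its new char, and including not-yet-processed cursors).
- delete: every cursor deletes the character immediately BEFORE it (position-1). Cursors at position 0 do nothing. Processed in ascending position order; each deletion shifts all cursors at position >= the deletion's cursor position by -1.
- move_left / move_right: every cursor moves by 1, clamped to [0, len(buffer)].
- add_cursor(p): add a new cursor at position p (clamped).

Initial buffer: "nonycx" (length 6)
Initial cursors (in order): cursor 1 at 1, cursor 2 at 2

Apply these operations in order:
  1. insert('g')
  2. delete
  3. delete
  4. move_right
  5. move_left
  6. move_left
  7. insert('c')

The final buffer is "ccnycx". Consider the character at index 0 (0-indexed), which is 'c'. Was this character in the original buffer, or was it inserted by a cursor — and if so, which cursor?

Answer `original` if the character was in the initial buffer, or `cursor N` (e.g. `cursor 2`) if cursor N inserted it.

After op 1 (insert('g')): buffer="ngognycx" (len 8), cursors c1@2 c2@4, authorship .1.2....
After op 2 (delete): buffer="nonycx" (len 6), cursors c1@1 c2@2, authorship ......
After op 3 (delete): buffer="nycx" (len 4), cursors c1@0 c2@0, authorship ....
After op 4 (move_right): buffer="nycx" (len 4), cursors c1@1 c2@1, authorship ....
After op 5 (move_left): buffer="nycx" (len 4), cursors c1@0 c2@0, authorship ....
After op 6 (move_left): buffer="nycx" (len 4), cursors c1@0 c2@0, authorship ....
After op 7 (insert('c')): buffer="ccnycx" (len 6), cursors c1@2 c2@2, authorship 12....
Authorship (.=original, N=cursor N): 1 2 . . . .
Index 0: author = 1

Answer: cursor 1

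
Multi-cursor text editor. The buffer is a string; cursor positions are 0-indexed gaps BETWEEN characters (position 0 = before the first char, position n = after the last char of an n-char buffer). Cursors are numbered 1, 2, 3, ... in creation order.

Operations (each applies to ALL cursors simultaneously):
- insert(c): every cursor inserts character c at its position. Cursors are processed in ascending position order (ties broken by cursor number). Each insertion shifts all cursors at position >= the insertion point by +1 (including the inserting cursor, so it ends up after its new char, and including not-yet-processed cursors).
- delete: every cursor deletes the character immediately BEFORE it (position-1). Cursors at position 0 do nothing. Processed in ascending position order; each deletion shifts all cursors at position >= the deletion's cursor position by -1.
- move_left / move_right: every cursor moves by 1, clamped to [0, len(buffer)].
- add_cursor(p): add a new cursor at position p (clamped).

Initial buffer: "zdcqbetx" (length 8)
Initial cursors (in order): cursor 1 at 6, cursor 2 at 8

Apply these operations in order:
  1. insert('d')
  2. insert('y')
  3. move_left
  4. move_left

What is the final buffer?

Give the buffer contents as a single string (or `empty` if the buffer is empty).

After op 1 (insert('d')): buffer="zdcqbedtxd" (len 10), cursors c1@7 c2@10, authorship ......1..2
After op 2 (insert('y')): buffer="zdcqbedytxdy" (len 12), cursors c1@8 c2@12, authorship ......11..22
After op 3 (move_left): buffer="zdcqbedytxdy" (len 12), cursors c1@7 c2@11, authorship ......11..22
After op 4 (move_left): buffer="zdcqbedytxdy" (len 12), cursors c1@6 c2@10, authorship ......11..22

Answer: zdcqbedytxdy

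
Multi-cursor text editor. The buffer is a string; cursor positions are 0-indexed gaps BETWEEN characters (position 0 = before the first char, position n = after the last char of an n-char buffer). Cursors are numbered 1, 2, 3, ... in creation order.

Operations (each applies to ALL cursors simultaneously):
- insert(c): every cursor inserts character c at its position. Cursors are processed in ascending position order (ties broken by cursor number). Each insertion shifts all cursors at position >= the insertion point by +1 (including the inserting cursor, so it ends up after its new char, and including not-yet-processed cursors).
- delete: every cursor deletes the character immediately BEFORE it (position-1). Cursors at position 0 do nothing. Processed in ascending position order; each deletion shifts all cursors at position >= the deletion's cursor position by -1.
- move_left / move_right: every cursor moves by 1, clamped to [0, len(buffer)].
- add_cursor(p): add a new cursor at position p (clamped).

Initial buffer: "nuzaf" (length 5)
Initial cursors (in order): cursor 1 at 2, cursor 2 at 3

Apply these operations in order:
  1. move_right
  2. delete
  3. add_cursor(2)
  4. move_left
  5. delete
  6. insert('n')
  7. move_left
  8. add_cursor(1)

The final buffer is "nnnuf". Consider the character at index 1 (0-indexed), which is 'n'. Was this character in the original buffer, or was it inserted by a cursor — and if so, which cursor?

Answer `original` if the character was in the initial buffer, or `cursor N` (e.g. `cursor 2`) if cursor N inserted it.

After op 1 (move_right): buffer="nuzaf" (len 5), cursors c1@3 c2@4, authorship .....
After op 2 (delete): buffer="nuf" (len 3), cursors c1@2 c2@2, authorship ...
After op 3 (add_cursor(2)): buffer="nuf" (len 3), cursors c1@2 c2@2 c3@2, authorship ...
After op 4 (move_left): buffer="nuf" (len 3), cursors c1@1 c2@1 c3@1, authorship ...
After op 5 (delete): buffer="uf" (len 2), cursors c1@0 c2@0 c3@0, authorship ..
After op 6 (insert('n')): buffer="nnnuf" (len 5), cursors c1@3 c2@3 c3@3, authorship 123..
After op 7 (move_left): buffer="nnnuf" (len 5), cursors c1@2 c2@2 c3@2, authorship 123..
After op 8 (add_cursor(1)): buffer="nnnuf" (len 5), cursors c4@1 c1@2 c2@2 c3@2, authorship 123..
Authorship (.=original, N=cursor N): 1 2 3 . .
Index 1: author = 2

Answer: cursor 2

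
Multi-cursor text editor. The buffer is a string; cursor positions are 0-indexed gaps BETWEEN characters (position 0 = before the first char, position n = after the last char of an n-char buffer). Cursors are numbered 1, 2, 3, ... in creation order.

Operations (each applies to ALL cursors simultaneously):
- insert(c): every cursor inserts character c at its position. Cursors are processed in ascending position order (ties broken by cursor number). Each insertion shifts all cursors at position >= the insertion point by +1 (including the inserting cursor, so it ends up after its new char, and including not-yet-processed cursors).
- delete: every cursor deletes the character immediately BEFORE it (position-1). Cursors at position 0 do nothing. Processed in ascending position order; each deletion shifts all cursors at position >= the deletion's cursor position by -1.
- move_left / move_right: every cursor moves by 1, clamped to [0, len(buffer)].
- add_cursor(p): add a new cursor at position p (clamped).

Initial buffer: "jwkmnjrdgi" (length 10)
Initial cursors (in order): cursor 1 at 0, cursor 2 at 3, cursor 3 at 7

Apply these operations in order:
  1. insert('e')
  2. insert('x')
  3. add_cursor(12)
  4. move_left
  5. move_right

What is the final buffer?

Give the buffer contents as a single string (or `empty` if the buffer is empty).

Answer: exjwkexmnjrexdgi

Derivation:
After op 1 (insert('e')): buffer="ejwkemnjredgi" (len 13), cursors c1@1 c2@5 c3@10, authorship 1...2....3...
After op 2 (insert('x')): buffer="exjwkexmnjrexdgi" (len 16), cursors c1@2 c2@7 c3@13, authorship 11...22....33...
After op 3 (add_cursor(12)): buffer="exjwkexmnjrexdgi" (len 16), cursors c1@2 c2@7 c4@12 c3@13, authorship 11...22....33...
After op 4 (move_left): buffer="exjwkexmnjrexdgi" (len 16), cursors c1@1 c2@6 c4@11 c3@12, authorship 11...22....33...
After op 5 (move_right): buffer="exjwkexmnjrexdgi" (len 16), cursors c1@2 c2@7 c4@12 c3@13, authorship 11...22....33...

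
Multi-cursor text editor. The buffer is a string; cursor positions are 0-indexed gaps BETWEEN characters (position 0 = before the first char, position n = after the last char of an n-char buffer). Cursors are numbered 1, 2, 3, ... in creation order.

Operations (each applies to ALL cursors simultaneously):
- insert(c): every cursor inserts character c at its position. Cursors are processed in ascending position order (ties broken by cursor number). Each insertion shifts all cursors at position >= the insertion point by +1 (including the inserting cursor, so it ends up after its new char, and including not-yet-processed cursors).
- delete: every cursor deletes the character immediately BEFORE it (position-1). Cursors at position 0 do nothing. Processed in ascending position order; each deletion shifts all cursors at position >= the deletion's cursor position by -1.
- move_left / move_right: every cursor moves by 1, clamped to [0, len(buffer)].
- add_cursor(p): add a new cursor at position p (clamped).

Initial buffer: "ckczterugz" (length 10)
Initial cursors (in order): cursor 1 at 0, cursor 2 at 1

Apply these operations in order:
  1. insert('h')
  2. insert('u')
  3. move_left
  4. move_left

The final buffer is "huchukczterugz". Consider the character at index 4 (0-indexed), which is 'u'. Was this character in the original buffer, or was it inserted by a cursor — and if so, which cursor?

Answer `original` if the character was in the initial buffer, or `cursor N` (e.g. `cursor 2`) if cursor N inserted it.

After op 1 (insert('h')): buffer="hchkczterugz" (len 12), cursors c1@1 c2@3, authorship 1.2.........
After op 2 (insert('u')): buffer="huchukczterugz" (len 14), cursors c1@2 c2@5, authorship 11.22.........
After op 3 (move_left): buffer="huchukczterugz" (len 14), cursors c1@1 c2@4, authorship 11.22.........
After op 4 (move_left): buffer="huchukczterugz" (len 14), cursors c1@0 c2@3, authorship 11.22.........
Authorship (.=original, N=cursor N): 1 1 . 2 2 . . . . . . . . .
Index 4: author = 2

Answer: cursor 2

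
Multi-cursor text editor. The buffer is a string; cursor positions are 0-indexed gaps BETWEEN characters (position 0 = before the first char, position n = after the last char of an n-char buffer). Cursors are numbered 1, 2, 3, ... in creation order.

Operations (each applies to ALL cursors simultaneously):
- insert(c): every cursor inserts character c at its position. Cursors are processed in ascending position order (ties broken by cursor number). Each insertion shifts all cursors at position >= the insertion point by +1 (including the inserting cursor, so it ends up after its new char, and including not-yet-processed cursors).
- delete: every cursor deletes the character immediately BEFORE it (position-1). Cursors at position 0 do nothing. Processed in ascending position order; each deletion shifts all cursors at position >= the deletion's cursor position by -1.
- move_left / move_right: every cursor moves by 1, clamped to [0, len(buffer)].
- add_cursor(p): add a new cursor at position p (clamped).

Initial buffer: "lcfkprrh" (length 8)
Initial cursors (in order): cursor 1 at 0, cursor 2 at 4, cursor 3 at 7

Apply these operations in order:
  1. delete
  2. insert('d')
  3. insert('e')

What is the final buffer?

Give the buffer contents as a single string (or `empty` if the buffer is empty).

Answer: delcfdeprdeh

Derivation:
After op 1 (delete): buffer="lcfprh" (len 6), cursors c1@0 c2@3 c3@5, authorship ......
After op 2 (insert('d')): buffer="dlcfdprdh" (len 9), cursors c1@1 c2@5 c3@8, authorship 1...2..3.
After op 3 (insert('e')): buffer="delcfdeprdeh" (len 12), cursors c1@2 c2@7 c3@11, authorship 11...22..33.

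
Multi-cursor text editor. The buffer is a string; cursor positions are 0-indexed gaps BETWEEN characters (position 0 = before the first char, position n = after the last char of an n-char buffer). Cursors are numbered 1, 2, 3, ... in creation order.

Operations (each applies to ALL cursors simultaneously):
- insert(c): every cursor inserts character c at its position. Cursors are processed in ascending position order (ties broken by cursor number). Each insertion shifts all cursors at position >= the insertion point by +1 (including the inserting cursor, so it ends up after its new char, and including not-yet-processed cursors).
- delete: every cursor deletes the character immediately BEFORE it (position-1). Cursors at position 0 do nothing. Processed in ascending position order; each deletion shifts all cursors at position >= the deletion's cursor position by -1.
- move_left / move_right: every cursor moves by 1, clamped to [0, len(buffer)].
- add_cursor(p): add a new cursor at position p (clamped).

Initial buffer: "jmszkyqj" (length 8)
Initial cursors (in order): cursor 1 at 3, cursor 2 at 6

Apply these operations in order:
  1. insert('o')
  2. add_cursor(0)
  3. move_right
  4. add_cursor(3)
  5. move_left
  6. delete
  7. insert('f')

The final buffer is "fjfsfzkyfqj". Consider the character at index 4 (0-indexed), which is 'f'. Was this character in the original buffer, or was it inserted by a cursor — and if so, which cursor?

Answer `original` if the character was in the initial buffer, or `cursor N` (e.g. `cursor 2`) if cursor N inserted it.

After op 1 (insert('o')): buffer="jmsozkyoqj" (len 10), cursors c1@4 c2@8, authorship ...1...2..
After op 2 (add_cursor(0)): buffer="jmsozkyoqj" (len 10), cursors c3@0 c1@4 c2@8, authorship ...1...2..
After op 3 (move_right): buffer="jmsozkyoqj" (len 10), cursors c3@1 c1@5 c2@9, authorship ...1...2..
After op 4 (add_cursor(3)): buffer="jmsozkyoqj" (len 10), cursors c3@1 c4@3 c1@5 c2@9, authorship ...1...2..
After op 5 (move_left): buffer="jmsozkyoqj" (len 10), cursors c3@0 c4@2 c1@4 c2@8, authorship ...1...2..
After op 6 (delete): buffer="jszkyqj" (len 7), cursors c3@0 c4@1 c1@2 c2@5, authorship .......
After op 7 (insert('f')): buffer="fjfsfzkyfqj" (len 11), cursors c3@1 c4@3 c1@5 c2@9, authorship 3.4.1...2..
Authorship (.=original, N=cursor N): 3 . 4 . 1 . . . 2 . .
Index 4: author = 1

Answer: cursor 1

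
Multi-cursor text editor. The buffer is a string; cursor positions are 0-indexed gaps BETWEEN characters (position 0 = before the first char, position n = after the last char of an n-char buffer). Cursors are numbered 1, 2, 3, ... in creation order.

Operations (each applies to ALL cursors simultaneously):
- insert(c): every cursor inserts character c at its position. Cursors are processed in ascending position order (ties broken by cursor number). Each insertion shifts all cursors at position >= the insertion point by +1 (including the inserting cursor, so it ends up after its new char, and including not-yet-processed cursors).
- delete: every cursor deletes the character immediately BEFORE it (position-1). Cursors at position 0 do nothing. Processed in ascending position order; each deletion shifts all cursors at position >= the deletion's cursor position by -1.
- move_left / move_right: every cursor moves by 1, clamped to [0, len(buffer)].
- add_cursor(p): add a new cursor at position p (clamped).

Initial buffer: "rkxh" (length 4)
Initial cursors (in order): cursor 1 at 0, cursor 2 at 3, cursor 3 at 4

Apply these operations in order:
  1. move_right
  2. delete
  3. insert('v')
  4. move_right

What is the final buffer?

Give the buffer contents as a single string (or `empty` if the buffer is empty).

After op 1 (move_right): buffer="rkxh" (len 4), cursors c1@1 c2@4 c3@4, authorship ....
After op 2 (delete): buffer="k" (len 1), cursors c1@0 c2@1 c3@1, authorship .
After op 3 (insert('v')): buffer="vkvv" (len 4), cursors c1@1 c2@4 c3@4, authorship 1.23
After op 4 (move_right): buffer="vkvv" (len 4), cursors c1@2 c2@4 c3@4, authorship 1.23

Answer: vkvv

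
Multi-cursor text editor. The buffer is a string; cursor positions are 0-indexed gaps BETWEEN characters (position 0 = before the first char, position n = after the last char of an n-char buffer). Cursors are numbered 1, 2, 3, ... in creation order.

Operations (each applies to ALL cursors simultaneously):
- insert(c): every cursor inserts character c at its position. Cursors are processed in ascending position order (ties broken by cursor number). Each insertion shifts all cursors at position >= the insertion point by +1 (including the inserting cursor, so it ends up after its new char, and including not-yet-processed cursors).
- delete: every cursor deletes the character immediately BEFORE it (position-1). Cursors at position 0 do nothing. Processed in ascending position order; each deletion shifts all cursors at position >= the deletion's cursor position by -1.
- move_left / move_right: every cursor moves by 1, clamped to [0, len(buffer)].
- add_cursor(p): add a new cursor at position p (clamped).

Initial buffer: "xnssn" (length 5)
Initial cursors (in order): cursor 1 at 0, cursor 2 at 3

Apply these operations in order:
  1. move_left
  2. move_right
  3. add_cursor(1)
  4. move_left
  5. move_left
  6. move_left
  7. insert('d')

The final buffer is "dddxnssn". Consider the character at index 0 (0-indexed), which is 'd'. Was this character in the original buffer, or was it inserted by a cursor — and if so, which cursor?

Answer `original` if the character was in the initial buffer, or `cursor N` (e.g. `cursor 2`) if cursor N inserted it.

Answer: cursor 1

Derivation:
After op 1 (move_left): buffer="xnssn" (len 5), cursors c1@0 c2@2, authorship .....
After op 2 (move_right): buffer="xnssn" (len 5), cursors c1@1 c2@3, authorship .....
After op 3 (add_cursor(1)): buffer="xnssn" (len 5), cursors c1@1 c3@1 c2@3, authorship .....
After op 4 (move_left): buffer="xnssn" (len 5), cursors c1@0 c3@0 c2@2, authorship .....
After op 5 (move_left): buffer="xnssn" (len 5), cursors c1@0 c3@0 c2@1, authorship .....
After op 6 (move_left): buffer="xnssn" (len 5), cursors c1@0 c2@0 c3@0, authorship .....
After op 7 (insert('d')): buffer="dddxnssn" (len 8), cursors c1@3 c2@3 c3@3, authorship 123.....
Authorship (.=original, N=cursor N): 1 2 3 . . . . .
Index 0: author = 1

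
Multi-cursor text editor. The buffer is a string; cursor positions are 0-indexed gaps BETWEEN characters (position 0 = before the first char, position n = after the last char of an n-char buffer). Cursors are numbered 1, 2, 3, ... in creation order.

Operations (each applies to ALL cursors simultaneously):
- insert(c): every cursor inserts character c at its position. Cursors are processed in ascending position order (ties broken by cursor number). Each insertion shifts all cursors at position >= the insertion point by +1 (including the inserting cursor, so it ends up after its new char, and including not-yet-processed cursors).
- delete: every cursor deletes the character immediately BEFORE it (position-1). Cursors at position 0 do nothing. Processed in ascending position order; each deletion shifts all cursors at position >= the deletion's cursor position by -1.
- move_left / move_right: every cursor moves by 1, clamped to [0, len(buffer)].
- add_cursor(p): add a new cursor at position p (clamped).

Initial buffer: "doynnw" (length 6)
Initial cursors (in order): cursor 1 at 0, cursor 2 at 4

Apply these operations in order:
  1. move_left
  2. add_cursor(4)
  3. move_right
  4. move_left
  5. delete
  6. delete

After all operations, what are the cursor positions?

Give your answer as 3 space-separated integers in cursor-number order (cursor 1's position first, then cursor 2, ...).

Answer: 0 0 0

Derivation:
After op 1 (move_left): buffer="doynnw" (len 6), cursors c1@0 c2@3, authorship ......
After op 2 (add_cursor(4)): buffer="doynnw" (len 6), cursors c1@0 c2@3 c3@4, authorship ......
After op 3 (move_right): buffer="doynnw" (len 6), cursors c1@1 c2@4 c3@5, authorship ......
After op 4 (move_left): buffer="doynnw" (len 6), cursors c1@0 c2@3 c3@4, authorship ......
After op 5 (delete): buffer="donw" (len 4), cursors c1@0 c2@2 c3@2, authorship ....
After op 6 (delete): buffer="nw" (len 2), cursors c1@0 c2@0 c3@0, authorship ..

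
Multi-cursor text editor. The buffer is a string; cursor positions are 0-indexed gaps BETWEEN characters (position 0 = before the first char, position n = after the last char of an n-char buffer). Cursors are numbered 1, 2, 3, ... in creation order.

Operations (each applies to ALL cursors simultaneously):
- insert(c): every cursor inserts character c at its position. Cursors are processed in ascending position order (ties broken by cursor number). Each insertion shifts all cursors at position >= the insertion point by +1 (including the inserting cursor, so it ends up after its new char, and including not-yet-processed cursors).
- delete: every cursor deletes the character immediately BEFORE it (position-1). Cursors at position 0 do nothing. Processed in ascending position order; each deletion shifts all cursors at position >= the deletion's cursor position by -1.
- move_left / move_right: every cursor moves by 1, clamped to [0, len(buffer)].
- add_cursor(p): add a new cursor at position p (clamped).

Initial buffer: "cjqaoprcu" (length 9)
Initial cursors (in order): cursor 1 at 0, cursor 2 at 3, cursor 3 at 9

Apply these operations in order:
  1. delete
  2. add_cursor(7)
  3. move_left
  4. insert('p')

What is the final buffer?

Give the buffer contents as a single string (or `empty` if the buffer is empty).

Answer: pcpjaoprppc

Derivation:
After op 1 (delete): buffer="cjaoprc" (len 7), cursors c1@0 c2@2 c3@7, authorship .......
After op 2 (add_cursor(7)): buffer="cjaoprc" (len 7), cursors c1@0 c2@2 c3@7 c4@7, authorship .......
After op 3 (move_left): buffer="cjaoprc" (len 7), cursors c1@0 c2@1 c3@6 c4@6, authorship .......
After op 4 (insert('p')): buffer="pcpjaoprppc" (len 11), cursors c1@1 c2@3 c3@10 c4@10, authorship 1.2.....34.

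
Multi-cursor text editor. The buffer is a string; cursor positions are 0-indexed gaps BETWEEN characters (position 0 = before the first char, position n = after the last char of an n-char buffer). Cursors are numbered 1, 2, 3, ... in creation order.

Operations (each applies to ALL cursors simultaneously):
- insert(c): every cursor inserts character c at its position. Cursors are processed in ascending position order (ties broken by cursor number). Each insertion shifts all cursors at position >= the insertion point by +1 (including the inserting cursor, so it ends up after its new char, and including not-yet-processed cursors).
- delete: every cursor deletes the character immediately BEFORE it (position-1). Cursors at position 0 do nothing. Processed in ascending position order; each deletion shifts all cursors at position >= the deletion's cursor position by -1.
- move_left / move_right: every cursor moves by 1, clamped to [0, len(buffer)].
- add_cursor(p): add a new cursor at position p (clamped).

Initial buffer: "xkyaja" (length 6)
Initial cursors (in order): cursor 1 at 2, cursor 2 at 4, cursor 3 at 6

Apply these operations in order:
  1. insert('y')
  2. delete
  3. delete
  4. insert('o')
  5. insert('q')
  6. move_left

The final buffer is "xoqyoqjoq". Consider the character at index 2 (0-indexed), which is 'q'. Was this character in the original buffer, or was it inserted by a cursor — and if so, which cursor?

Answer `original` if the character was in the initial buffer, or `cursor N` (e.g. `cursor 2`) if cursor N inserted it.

After op 1 (insert('y')): buffer="xkyyayjay" (len 9), cursors c1@3 c2@6 c3@9, authorship ..1..2..3
After op 2 (delete): buffer="xkyaja" (len 6), cursors c1@2 c2@4 c3@6, authorship ......
After op 3 (delete): buffer="xyj" (len 3), cursors c1@1 c2@2 c3@3, authorship ...
After op 4 (insert('o')): buffer="xoyojo" (len 6), cursors c1@2 c2@4 c3@6, authorship .1.2.3
After op 5 (insert('q')): buffer="xoqyoqjoq" (len 9), cursors c1@3 c2@6 c3@9, authorship .11.22.33
After op 6 (move_left): buffer="xoqyoqjoq" (len 9), cursors c1@2 c2@5 c3@8, authorship .11.22.33
Authorship (.=original, N=cursor N): . 1 1 . 2 2 . 3 3
Index 2: author = 1

Answer: cursor 1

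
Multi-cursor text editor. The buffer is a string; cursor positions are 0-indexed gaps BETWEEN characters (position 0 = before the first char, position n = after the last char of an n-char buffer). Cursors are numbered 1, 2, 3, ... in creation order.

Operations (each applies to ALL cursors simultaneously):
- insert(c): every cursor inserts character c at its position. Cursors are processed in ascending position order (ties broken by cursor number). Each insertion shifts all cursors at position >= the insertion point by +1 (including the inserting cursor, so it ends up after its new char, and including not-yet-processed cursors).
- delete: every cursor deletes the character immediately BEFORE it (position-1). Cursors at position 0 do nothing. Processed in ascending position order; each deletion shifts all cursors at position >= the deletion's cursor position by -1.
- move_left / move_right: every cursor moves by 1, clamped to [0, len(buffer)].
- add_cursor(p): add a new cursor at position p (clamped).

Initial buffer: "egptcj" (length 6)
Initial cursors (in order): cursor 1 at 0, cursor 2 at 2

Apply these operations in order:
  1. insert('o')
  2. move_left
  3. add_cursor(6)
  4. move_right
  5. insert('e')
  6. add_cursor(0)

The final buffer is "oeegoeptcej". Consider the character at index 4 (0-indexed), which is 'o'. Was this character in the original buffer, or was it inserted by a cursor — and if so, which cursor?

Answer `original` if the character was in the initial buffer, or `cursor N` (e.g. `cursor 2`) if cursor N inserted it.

After op 1 (insert('o')): buffer="oegoptcj" (len 8), cursors c1@1 c2@4, authorship 1..2....
After op 2 (move_left): buffer="oegoptcj" (len 8), cursors c1@0 c2@3, authorship 1..2....
After op 3 (add_cursor(6)): buffer="oegoptcj" (len 8), cursors c1@0 c2@3 c3@6, authorship 1..2....
After op 4 (move_right): buffer="oegoptcj" (len 8), cursors c1@1 c2@4 c3@7, authorship 1..2....
After op 5 (insert('e')): buffer="oeegoeptcej" (len 11), cursors c1@2 c2@6 c3@10, authorship 11..22...3.
After op 6 (add_cursor(0)): buffer="oeegoeptcej" (len 11), cursors c4@0 c1@2 c2@6 c3@10, authorship 11..22...3.
Authorship (.=original, N=cursor N): 1 1 . . 2 2 . . . 3 .
Index 4: author = 2

Answer: cursor 2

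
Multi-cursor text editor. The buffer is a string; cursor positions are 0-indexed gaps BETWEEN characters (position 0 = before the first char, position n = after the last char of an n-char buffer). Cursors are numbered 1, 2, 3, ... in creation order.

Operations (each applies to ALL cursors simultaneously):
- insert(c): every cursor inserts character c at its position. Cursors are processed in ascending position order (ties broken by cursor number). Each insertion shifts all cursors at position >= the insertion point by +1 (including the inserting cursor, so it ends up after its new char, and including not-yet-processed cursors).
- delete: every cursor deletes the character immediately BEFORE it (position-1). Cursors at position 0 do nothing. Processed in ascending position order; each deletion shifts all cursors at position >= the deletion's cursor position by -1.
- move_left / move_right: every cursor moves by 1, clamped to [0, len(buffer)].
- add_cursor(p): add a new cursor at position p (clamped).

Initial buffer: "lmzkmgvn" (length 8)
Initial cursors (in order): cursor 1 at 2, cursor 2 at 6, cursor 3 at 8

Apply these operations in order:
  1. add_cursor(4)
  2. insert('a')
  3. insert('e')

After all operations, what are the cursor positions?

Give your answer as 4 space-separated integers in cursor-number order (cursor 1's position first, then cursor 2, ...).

After op 1 (add_cursor(4)): buffer="lmzkmgvn" (len 8), cursors c1@2 c4@4 c2@6 c3@8, authorship ........
After op 2 (insert('a')): buffer="lmazkamgavna" (len 12), cursors c1@3 c4@6 c2@9 c3@12, authorship ..1..4..2..3
After op 3 (insert('e')): buffer="lmaezkaemgaevnae" (len 16), cursors c1@4 c4@8 c2@12 c3@16, authorship ..11..44..22..33

Answer: 4 12 16 8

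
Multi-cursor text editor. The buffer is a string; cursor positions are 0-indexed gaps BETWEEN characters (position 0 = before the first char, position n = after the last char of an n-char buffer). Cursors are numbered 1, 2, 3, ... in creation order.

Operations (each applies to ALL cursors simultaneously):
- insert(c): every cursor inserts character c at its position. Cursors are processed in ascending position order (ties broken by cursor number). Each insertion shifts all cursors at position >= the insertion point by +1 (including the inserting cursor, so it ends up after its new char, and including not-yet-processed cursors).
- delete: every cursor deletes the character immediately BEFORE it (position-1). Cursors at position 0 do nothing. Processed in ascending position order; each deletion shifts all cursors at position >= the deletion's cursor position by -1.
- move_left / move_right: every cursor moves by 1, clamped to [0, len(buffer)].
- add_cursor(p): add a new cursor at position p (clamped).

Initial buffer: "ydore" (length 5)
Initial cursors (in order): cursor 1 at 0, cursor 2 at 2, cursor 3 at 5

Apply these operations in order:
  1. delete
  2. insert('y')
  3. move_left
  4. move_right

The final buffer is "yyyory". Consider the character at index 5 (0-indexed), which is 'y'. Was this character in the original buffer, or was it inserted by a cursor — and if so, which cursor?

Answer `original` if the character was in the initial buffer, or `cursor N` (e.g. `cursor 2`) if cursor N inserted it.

Answer: cursor 3

Derivation:
After op 1 (delete): buffer="yor" (len 3), cursors c1@0 c2@1 c3@3, authorship ...
After op 2 (insert('y')): buffer="yyyory" (len 6), cursors c1@1 c2@3 c3@6, authorship 1.2..3
After op 3 (move_left): buffer="yyyory" (len 6), cursors c1@0 c2@2 c3@5, authorship 1.2..3
After op 4 (move_right): buffer="yyyory" (len 6), cursors c1@1 c2@3 c3@6, authorship 1.2..3
Authorship (.=original, N=cursor N): 1 . 2 . . 3
Index 5: author = 3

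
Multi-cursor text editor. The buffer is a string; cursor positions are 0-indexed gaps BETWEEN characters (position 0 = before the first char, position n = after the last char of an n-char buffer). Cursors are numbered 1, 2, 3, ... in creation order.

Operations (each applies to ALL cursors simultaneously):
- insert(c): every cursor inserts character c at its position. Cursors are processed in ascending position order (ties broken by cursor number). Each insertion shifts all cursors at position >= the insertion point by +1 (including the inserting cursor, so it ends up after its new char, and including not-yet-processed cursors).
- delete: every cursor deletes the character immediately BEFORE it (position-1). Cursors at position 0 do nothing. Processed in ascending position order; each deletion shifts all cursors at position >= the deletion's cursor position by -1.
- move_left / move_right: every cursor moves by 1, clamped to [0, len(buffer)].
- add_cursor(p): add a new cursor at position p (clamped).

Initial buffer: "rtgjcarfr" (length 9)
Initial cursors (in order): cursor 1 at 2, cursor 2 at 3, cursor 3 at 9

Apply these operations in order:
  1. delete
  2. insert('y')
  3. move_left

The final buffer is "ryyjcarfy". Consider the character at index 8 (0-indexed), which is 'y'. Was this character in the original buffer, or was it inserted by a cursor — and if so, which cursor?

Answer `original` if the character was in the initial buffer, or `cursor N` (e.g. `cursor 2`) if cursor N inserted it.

Answer: cursor 3

Derivation:
After op 1 (delete): buffer="rjcarf" (len 6), cursors c1@1 c2@1 c3@6, authorship ......
After op 2 (insert('y')): buffer="ryyjcarfy" (len 9), cursors c1@3 c2@3 c3@9, authorship .12.....3
After op 3 (move_left): buffer="ryyjcarfy" (len 9), cursors c1@2 c2@2 c3@8, authorship .12.....3
Authorship (.=original, N=cursor N): . 1 2 . . . . . 3
Index 8: author = 3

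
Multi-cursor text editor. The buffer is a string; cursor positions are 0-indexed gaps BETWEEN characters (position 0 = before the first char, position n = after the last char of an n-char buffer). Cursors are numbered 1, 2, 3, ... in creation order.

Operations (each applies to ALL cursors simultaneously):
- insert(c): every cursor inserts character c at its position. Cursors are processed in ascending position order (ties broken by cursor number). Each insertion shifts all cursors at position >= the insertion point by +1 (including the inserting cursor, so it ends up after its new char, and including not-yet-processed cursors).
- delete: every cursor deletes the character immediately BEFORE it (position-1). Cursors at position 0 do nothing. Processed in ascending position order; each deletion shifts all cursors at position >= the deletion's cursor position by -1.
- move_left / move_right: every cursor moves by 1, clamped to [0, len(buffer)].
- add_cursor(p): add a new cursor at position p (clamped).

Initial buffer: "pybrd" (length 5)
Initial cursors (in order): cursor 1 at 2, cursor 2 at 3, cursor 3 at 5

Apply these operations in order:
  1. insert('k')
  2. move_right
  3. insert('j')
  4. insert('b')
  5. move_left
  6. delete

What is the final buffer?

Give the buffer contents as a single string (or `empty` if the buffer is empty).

After op 1 (insert('k')): buffer="pykbkrdk" (len 8), cursors c1@3 c2@5 c3@8, authorship ..1.2..3
After op 2 (move_right): buffer="pykbkrdk" (len 8), cursors c1@4 c2@6 c3@8, authorship ..1.2..3
After op 3 (insert('j')): buffer="pykbjkrjdkj" (len 11), cursors c1@5 c2@8 c3@11, authorship ..1.12.2.33
After op 4 (insert('b')): buffer="pykbjbkrjbdkjb" (len 14), cursors c1@6 c2@10 c3@14, authorship ..1.112.22.333
After op 5 (move_left): buffer="pykbjbkrjbdkjb" (len 14), cursors c1@5 c2@9 c3@13, authorship ..1.112.22.333
After op 6 (delete): buffer="pykbbkrbdkb" (len 11), cursors c1@4 c2@7 c3@10, authorship ..1.12.2.33

Answer: pykbbkrbdkb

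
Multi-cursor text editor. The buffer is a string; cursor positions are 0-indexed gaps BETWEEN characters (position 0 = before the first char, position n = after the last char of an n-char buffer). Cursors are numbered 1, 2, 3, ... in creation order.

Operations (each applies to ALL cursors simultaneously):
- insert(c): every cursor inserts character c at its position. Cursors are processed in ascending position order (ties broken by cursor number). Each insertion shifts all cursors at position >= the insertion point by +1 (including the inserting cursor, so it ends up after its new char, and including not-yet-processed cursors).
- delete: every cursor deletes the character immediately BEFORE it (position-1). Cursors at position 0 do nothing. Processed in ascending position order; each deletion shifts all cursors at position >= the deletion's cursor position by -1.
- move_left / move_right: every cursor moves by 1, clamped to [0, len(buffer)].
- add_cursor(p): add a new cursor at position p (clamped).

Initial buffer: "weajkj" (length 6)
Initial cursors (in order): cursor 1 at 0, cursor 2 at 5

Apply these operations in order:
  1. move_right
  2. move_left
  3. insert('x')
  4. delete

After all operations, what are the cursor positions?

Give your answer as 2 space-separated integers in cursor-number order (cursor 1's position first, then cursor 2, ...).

Answer: 0 5

Derivation:
After op 1 (move_right): buffer="weajkj" (len 6), cursors c1@1 c2@6, authorship ......
After op 2 (move_left): buffer="weajkj" (len 6), cursors c1@0 c2@5, authorship ......
After op 3 (insert('x')): buffer="xweajkxj" (len 8), cursors c1@1 c2@7, authorship 1.....2.
After op 4 (delete): buffer="weajkj" (len 6), cursors c1@0 c2@5, authorship ......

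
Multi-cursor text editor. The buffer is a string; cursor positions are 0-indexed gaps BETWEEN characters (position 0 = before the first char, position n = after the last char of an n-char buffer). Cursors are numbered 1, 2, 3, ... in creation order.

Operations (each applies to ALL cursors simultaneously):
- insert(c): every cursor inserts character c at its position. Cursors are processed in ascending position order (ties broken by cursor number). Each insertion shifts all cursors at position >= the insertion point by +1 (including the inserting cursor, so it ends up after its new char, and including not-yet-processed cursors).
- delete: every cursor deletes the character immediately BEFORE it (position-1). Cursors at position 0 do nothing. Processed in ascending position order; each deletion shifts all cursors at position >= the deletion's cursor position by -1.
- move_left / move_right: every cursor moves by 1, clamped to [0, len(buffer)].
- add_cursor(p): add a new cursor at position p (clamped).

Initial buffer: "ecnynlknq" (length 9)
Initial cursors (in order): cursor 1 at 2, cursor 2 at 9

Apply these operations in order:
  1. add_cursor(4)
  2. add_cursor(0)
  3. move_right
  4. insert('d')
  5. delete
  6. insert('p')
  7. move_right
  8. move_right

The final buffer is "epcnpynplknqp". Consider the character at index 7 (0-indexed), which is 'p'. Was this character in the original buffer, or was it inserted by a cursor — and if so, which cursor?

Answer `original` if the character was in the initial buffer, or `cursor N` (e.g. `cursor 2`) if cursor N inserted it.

After op 1 (add_cursor(4)): buffer="ecnynlknq" (len 9), cursors c1@2 c3@4 c2@9, authorship .........
After op 2 (add_cursor(0)): buffer="ecnynlknq" (len 9), cursors c4@0 c1@2 c3@4 c2@9, authorship .........
After op 3 (move_right): buffer="ecnynlknq" (len 9), cursors c4@1 c1@3 c3@5 c2@9, authorship .........
After op 4 (insert('d')): buffer="edcndyndlknqd" (len 13), cursors c4@2 c1@5 c3@8 c2@13, authorship .4..1..3....2
After op 5 (delete): buffer="ecnynlknq" (len 9), cursors c4@1 c1@3 c3@5 c2@9, authorship .........
After op 6 (insert('p')): buffer="epcnpynplknqp" (len 13), cursors c4@2 c1@5 c3@8 c2@13, authorship .4..1..3....2
After op 7 (move_right): buffer="epcnpynplknqp" (len 13), cursors c4@3 c1@6 c3@9 c2@13, authorship .4..1..3....2
After op 8 (move_right): buffer="epcnpynplknqp" (len 13), cursors c4@4 c1@7 c3@10 c2@13, authorship .4..1..3....2
Authorship (.=original, N=cursor N): . 4 . . 1 . . 3 . . . . 2
Index 7: author = 3

Answer: cursor 3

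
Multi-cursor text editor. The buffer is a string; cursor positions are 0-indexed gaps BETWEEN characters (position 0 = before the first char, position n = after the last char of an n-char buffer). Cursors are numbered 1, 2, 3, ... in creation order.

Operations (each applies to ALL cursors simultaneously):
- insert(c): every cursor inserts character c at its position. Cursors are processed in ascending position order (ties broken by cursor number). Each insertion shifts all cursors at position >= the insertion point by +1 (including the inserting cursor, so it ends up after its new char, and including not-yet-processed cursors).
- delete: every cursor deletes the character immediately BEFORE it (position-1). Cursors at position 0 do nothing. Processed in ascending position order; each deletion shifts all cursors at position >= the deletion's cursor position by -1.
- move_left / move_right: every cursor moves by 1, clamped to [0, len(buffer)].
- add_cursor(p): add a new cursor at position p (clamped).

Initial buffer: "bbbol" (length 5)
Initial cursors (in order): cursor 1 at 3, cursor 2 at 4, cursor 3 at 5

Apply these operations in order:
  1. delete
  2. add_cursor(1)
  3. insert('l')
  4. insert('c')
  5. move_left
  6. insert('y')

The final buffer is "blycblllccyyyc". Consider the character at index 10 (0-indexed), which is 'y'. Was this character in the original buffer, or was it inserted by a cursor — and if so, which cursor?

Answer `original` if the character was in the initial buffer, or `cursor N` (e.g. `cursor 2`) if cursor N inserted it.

After op 1 (delete): buffer="bb" (len 2), cursors c1@2 c2@2 c3@2, authorship ..
After op 2 (add_cursor(1)): buffer="bb" (len 2), cursors c4@1 c1@2 c2@2 c3@2, authorship ..
After op 3 (insert('l')): buffer="blblll" (len 6), cursors c4@2 c1@6 c2@6 c3@6, authorship .4.123
After op 4 (insert('c')): buffer="blcblllccc" (len 10), cursors c4@3 c1@10 c2@10 c3@10, authorship .44.123123
After op 5 (move_left): buffer="blcblllccc" (len 10), cursors c4@2 c1@9 c2@9 c3@9, authorship .44.123123
After op 6 (insert('y')): buffer="blycblllccyyyc" (len 14), cursors c4@3 c1@13 c2@13 c3@13, authorship .444.123121233
Authorship (.=original, N=cursor N): . 4 4 4 . 1 2 3 1 2 1 2 3 3
Index 10: author = 1

Answer: cursor 1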